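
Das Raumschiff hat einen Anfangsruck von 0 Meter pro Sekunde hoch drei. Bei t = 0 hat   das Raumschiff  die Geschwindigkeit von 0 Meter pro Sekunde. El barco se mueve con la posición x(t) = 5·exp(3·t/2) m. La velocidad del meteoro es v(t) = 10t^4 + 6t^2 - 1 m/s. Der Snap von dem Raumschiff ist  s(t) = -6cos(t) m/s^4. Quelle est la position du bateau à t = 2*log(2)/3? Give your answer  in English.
We have position x(t) = 5·exp(3·t/2). Substituting t = 2*log(2)/3: x(2*log(2)/3) = 10.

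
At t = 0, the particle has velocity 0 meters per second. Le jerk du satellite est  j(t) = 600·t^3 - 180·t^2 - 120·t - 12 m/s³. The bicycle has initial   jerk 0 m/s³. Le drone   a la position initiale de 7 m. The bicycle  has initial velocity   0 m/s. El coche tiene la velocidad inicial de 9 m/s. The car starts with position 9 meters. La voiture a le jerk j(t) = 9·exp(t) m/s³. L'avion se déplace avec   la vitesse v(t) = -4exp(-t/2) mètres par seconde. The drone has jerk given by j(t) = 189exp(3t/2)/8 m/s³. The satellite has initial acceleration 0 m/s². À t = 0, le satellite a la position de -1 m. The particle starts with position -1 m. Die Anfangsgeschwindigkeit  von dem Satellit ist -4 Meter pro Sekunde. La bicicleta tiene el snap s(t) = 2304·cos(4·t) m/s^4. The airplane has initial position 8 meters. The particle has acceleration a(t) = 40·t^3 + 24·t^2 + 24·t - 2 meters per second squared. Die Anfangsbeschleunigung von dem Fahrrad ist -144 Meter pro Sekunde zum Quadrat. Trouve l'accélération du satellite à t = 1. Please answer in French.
Nous devons trouver la primitive de notre équation du jerk j(t) = 600·t^3 - 180·t^2 - 120·t - 12 1 fois. En intégrant le jerk et en utilisant la condition initiale a(0) = 0, nous obtenons a(t) = 6·t·(25·t^3 - 10·t^2 - 10·t - 2). De l'équation de l'accélération a(t) = 6·t·(25·t^3 - 10·t^2 - 10·t - 2), nous substituons t = 1 pour obtenir a = 18.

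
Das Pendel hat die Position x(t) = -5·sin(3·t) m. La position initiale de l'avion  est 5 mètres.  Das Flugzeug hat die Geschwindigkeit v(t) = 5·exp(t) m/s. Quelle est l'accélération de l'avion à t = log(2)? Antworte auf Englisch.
To solve this, we need to take 1 derivative of our velocity equation v(t) = 5·exp(t). Taking d/dt of v(t), we find a(t) = 5·exp(t). Using a(t) = 5·exp(t) and substituting t = log(2), we find a = 10.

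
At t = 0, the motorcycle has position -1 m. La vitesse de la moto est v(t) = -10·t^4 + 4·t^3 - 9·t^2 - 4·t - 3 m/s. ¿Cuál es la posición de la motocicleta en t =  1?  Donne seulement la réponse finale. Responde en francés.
La position à t = 1 est x = -10.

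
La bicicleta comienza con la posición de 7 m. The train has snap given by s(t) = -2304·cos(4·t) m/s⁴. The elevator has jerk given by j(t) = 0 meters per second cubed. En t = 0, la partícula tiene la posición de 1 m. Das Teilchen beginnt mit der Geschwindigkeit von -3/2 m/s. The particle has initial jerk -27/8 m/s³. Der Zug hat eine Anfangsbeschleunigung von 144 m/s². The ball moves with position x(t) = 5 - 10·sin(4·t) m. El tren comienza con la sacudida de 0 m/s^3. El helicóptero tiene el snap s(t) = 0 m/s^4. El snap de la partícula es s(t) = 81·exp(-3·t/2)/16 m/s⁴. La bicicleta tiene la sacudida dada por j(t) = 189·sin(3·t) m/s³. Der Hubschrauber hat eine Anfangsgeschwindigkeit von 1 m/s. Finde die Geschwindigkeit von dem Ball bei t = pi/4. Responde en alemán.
Um dies zu lösen, müssen wir 1 Ableitung unserer Gleichung für die Position x(t) = 5 - 10·sin(4·t) nehmen. Mit d/dt von x(t) finden wir v(t) = -40·cos(4·t). Aus der Gleichung für die Geschwindigkeit v(t) = -40·cos(4·t), setzen wir t = pi/4 ein und erhalten v = 40.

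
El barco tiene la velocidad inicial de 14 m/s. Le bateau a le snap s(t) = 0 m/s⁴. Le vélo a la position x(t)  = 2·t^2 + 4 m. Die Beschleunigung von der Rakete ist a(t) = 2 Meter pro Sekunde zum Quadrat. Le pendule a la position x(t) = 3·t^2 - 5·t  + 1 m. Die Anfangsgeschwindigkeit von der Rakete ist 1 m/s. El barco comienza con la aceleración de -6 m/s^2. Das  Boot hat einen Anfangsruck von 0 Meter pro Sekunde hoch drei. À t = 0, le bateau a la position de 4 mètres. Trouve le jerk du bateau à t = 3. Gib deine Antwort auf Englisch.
We need to integrate our snap equation s(t) = 0 1 time. The antiderivative of snap is jerk. Using j(0) = 0, we get j(t) = 0. Using j(t) = 0 and substituting t = 3, we find j = 0.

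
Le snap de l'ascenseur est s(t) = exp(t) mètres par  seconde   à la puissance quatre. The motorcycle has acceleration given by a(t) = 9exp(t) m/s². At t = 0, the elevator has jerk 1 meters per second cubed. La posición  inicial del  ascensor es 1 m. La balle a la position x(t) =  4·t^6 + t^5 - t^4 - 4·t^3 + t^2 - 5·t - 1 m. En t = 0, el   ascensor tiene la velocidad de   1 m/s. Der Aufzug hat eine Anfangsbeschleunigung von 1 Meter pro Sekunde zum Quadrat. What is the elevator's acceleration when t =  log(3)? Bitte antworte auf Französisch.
Nous devons intégrer notre équation du snap s(t) = exp(t) 2 fois. L'intégrale du snap est le jerk. En utilisant j(0) = 1, nous obtenons j(t) = exp(t). La primitive du jerk est l'accélération. En utilisant a(0) = 1, nous obtenons a(t) = exp(t). Nous avons l'accélération a(t) = exp(t). En substituant t = log(3): a(log(3)) = 3.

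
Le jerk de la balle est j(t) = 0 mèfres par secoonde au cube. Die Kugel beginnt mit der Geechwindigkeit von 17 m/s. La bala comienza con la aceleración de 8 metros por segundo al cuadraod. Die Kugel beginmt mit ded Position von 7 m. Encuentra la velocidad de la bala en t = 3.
Debemos encontrar la integral de nuestra ecuación de la sacudida j(t) = 0 2 veces. La antiderivada de la sacudida, con a(0) = 8, da la aceleración: a(t) = 8. Tomando ∫a(t)dt y aplicando v(0) = 17, encontramos v(t) = 8·t + 17. Usando v(t) = 8·t + 17 y sustituyendo t = 3, encontramos v = 41.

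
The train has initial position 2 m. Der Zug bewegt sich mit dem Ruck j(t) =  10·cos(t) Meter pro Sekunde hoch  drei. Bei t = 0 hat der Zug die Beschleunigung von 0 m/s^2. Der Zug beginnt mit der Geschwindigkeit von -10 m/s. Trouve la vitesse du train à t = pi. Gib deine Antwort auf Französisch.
Nous devons trouver l'intégrale de notre équation du jerk j(t) = 10·cos(t) 2 fois. En prenant ∫j(t)dt et en appliquant a(0) = 0, nous trouvons a(t) = 10·sin(t). En prenant ∫a(t)dt et en appliquant v(0) = -10, nous trouvons v(t) = -10·cos(t). En utilisant v(t) = -10·cos(t) et en substituant t = pi, nous trouvons v = 10.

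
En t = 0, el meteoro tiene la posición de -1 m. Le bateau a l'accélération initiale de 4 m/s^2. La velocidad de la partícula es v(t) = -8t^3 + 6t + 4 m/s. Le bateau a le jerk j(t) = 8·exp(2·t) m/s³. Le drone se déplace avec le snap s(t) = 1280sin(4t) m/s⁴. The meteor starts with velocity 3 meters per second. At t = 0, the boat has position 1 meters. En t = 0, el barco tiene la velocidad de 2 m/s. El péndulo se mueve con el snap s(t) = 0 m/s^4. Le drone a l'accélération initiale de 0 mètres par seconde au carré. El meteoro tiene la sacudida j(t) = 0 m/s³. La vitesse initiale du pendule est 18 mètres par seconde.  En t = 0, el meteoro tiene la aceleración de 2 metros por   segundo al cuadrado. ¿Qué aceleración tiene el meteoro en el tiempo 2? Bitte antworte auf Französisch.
En partant du jerk j(t) = 0, nous prenons 1 primitive. En prenant ∫j(t)dt et en appliquant a(0) = 2, nous trouvons a(t) = 2. De l'équation de l'accélération a(t) = 2, nous substituons t = 2 pour obtenir a = 2.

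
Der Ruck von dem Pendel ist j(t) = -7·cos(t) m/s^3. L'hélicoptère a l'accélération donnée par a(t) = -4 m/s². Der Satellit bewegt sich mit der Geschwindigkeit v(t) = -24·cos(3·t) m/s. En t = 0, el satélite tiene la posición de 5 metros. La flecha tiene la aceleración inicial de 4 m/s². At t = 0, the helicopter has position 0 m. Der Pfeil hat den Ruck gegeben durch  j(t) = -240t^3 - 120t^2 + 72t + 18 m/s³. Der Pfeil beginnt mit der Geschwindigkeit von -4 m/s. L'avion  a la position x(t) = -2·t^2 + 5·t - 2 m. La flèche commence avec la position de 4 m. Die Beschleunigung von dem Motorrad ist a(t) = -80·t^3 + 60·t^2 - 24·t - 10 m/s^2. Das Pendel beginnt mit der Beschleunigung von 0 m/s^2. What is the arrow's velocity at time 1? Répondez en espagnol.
Debemos encontrar la integral de nuestra ecuación de la sacudida j(t) = -240·t^3 - 120·t^2 + 72·t + 18 2 veces. Tomando ∫j(t)dt y aplicando a(0) = 4, encontramos a(t) = -60·t^4 - 40·t^3 + 36·t^2 + 18·t + 4. La antiderivada de la aceleración es la velocidad. Usando v(0) = -4, obtenemos v(t) = -12·t^5 - 10·t^4 + 12·t^3 + 9·t^2 + 4·t - 4. Usando v(t) = -12·t^5 - 10·t^4 + 12·t^3 + 9·t^2 + 4·t - 4 y sustituyendo t = 1, encontramos v = -1.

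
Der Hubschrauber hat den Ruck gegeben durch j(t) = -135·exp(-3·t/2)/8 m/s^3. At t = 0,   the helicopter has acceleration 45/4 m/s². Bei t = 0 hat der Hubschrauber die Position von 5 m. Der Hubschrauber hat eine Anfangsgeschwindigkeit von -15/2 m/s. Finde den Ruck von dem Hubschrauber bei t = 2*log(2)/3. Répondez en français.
En utilisant j(t) = -135·exp(-3·t/2)/8 et en substituant t = 2*log(2)/3, nous trouvons j = -135/16.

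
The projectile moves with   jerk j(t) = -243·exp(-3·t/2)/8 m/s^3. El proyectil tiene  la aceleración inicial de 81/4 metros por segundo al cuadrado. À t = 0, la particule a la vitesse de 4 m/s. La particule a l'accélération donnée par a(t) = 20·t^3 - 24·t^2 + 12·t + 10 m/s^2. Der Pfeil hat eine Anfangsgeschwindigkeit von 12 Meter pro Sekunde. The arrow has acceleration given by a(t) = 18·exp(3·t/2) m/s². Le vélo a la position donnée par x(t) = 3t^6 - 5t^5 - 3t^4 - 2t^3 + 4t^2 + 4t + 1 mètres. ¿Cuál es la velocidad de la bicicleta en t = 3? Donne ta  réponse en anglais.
We must differentiate our position equation x(t) = 3·t^6 - 5·t^5 - 3·t^4 - 2·t^3 + 4·t^2 + 4·t + 1 1 time. Differentiating position, we get velocity: v(t) = 18·t^5 - 25·t^4 - 12·t^3 - 6·t^2 + 8·t + 4. Using v(t) = 18·t^5 - 25·t^4 - 12·t^3 - 6·t^2 + 8·t + 4 and substituting t = 3, we find v = 1999.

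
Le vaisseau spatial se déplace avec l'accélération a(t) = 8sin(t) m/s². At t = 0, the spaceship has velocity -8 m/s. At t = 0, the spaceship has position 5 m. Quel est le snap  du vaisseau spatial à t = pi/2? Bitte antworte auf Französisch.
En partant de l'accélération a(t) = 8·sin(t), nous prenons 2 dérivées. En dérivant l'accélération, nous obtenons le jerk: j(t) = 8·cos(t). La dérivée du jerk donne le snap: s(t) = -8·sin(t). En utilisant s(t) = -8·sin(t) et en substituant t = pi/2, nous trouvons s = -8.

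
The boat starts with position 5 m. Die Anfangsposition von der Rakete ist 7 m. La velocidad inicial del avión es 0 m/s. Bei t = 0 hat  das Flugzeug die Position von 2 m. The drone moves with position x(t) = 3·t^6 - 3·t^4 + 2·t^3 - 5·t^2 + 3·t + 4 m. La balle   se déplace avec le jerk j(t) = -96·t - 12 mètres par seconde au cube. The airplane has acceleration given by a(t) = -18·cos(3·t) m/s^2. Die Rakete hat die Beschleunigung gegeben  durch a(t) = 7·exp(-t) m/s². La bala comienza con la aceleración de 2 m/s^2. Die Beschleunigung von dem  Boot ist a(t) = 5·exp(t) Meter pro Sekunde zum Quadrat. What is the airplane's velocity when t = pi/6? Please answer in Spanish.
Debemos encontrar la antiderivada de nuestra ecuación de la aceleración a(t) = -18·cos(3·t) 1 vez. La integral de la aceleración, con v(0) = 0, da la velocidad: v(t) = -6·sin(3·t). Tenemos la velocidad v(t) = -6·sin(3·t). Sustituyendo t = pi/6: v(pi/6) = -6.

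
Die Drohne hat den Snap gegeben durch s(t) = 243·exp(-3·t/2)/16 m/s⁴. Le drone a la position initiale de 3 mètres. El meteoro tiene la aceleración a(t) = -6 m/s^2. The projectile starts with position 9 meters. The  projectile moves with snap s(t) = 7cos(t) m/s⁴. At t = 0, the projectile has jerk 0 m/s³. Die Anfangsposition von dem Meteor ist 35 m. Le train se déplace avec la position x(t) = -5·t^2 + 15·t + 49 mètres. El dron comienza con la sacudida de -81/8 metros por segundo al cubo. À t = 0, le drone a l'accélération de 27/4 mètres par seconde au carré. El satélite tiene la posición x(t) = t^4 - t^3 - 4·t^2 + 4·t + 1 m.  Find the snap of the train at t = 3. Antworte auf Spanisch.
Debemos derivar nuestra ecuación de la posición x(t) = -5·t^2 + 15·t + 49 4 veces. Tomando d/dt de x(t), encontramos v(t) = 15 - 10·t. Derivando la velocidad, obtenemos la aceleración: a(t) = -10. Tomando d/dt de a(t), encontramos j(t) = 0. Tomando d/dt de j(t), encontramos s(t) = 0. Usando s(t) = 0 y sustituyendo t = 3, encontramos s = 0.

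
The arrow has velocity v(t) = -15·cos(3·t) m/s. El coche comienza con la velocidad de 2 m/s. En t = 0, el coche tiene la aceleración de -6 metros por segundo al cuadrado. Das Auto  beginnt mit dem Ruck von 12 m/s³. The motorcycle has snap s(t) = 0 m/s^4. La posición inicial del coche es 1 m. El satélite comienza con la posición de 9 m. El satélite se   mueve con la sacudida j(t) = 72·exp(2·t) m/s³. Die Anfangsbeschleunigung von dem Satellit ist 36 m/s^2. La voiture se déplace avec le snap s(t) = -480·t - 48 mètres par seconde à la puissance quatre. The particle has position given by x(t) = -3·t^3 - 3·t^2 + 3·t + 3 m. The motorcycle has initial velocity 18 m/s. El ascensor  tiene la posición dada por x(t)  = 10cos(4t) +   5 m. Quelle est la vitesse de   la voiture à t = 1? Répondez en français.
Nous devons intégrer notre équation du snap s(t) = -480·t - 48 3 fois. La primitive du snap est le jerk. En utilisant j(0) = 12, nous obtenons j(t) = -240·t^2 - 48·t + 12. L'intégrale du jerk est l'accélération. En utilisant a(0) = -6, nous obtenons a(t) = -80·t^3 - 24·t^2 + 12·t - 6. En prenant ∫a(t)dt et en appliquant v(0) = 2, nous trouvons v(t) = -20·t^4 - 8·t^3 + 6·t^2 - 6·t + 2. En utilisant v(t) = -20·t^4 - 8·t^3 + 6·t^2 - 6·t + 2 et en substituant t = 1, nous trouvons v = -26.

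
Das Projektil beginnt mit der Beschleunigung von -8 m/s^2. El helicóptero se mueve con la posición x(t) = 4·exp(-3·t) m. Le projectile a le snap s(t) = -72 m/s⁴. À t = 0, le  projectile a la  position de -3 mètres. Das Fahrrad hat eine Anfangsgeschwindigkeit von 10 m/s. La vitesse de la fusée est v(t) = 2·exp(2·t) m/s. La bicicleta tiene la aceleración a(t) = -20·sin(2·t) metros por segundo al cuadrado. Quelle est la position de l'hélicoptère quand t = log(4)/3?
De l'équation de la position x(t) = 4·exp(-3·t), nous substituons t = log(4)/3 pour obtenir x = 1.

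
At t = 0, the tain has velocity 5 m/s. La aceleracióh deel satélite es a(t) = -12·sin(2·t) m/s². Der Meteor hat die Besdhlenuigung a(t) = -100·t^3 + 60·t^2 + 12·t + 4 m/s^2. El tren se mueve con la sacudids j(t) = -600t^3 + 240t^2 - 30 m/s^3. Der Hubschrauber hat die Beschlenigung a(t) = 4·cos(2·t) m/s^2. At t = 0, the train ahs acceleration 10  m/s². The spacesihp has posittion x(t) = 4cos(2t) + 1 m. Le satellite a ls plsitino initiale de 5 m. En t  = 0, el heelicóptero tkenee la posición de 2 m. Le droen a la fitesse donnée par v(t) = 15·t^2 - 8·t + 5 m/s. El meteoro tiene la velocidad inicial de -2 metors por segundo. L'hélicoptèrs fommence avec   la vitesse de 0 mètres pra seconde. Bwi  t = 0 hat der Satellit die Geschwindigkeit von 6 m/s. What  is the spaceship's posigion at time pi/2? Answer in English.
Using x(t) = 4·cos(2·t) + 1 and substituting t = pi/2, we find x = -3.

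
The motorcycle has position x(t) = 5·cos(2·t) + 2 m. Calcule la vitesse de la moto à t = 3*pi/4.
En partant de la position x(t) = 5·cos(2·t) + 2, nous prenons 1 dérivée. En dérivant la position, nous obtenons la vitesse: v(t) = -10·sin(2·t). En utilisant v(t) = -10·sin(2·t) et en substituant t = 3*pi/4, nous trouvons v = 10.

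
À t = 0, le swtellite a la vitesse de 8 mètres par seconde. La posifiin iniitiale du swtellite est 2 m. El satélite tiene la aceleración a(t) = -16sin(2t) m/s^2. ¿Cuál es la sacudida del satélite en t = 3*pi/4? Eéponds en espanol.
Partiendo de la aceleración a(t) = -16·sin(2·t), tomamos 1 derivada. Derivando la aceleración, obtenemos la sacudida: j(t) = -32·cos(2·t). Usando j(t) = -32·cos(2·t) y sustituyendo t = 3*pi/4, encontramos j = 0.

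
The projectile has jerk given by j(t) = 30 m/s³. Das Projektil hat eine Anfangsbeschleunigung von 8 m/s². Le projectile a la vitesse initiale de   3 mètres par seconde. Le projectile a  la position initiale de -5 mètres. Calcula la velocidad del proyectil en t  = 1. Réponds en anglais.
To solve this, we need to take 2 integrals of our jerk equation j(t) = 30. The antiderivative of jerk, with a(0) = 8, gives acceleration: a(t) = 30·t + 8. Taking ∫a(t)dt and applying v(0) = 3, we find v(t) = 15·t^2 + 8·t + 3. We have velocity v(t) = 15·t^2 + 8·t + 3. Substituting t = 1: v(1) = 26.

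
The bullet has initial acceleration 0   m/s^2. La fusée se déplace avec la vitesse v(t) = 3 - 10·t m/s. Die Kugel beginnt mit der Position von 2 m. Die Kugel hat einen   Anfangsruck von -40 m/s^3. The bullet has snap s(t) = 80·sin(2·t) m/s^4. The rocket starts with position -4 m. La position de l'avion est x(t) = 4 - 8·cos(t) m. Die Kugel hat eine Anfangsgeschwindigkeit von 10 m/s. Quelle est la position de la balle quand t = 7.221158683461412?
Nous devons intégrer notre équation du snap s(t) = 80·sin(2·t) 4 fois. La primitive du snap, avec j(0) = -40, donne le jerk: j(t) = -40·cos(2·t). En intégrant le jerk et en utilisant la condition initiale a(0) = 0, nous obtenons a(t) = -20·sin(2·t). La primitive de l'accélération, avec v(0) = 10, donne la vitesse: v(t) = 10·cos(2·t). La primitive de la vitesse est la position. En utilisant x(0) = 2, nous obtenons x(t) = 5·sin(2·t) + 2. Nous avons la position x(t) = 5·sin(2·t) + 2. En substituant t = 7.221158683461412: x(7.221158683461412) = 6.76900884972191.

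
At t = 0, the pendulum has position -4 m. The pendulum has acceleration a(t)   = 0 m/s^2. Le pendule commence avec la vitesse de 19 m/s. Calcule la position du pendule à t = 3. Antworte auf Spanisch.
Partiendo de la aceleración a(t) = 0, tomamos 2 antiderivadas. La antiderivada de la aceleración es la velocidad. Usando v(0) = 19, obtenemos v(t) = 19. Integrando la velocidad y usando la condición inicial x(0) = -4, obtenemos x(t) = 19·t - 4. Usando x(t) = 19·t - 4 y sustituyendo t = 3, encontramos x = 53.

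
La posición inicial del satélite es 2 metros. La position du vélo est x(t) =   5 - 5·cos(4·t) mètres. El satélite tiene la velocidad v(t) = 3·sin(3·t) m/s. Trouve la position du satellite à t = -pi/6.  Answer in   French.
En partant de la vitesse v(t) = 3·sin(3·t), nous prenons 1 intégrale. En intégrant la vitesse et en utilisant la condition initiale x(0) = 2, nous obtenons x(t) = 3 - cos(3·t). En utilisant x(t) = 3 - cos(3·t) et en substituant t = -pi/6, nous trouvons x = 3.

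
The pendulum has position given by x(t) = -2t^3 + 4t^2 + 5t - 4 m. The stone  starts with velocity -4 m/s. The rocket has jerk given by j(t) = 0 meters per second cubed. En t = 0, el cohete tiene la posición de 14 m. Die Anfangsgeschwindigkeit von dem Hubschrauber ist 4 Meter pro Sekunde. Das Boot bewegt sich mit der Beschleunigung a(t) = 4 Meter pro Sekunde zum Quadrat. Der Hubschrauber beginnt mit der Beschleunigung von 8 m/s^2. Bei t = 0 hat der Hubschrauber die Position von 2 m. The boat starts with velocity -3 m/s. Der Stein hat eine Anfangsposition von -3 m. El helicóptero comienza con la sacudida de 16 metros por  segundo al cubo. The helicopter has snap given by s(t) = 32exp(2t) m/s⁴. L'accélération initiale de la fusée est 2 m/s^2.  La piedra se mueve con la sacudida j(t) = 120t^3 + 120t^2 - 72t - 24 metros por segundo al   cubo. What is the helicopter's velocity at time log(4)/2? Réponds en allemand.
Wir müssen unsere Gleichung für den Snap s(t) = 32·exp(2·t) 3-mal integrieren. Das Integral von dem Snap, mit j(0) = 16, ergibt den Ruck: j(t) = 16·exp(2·t). Die Stammfunktion von dem Ruck, mit a(0) = 8, ergibt die Beschleunigung: a(t) = 8·exp(2·t). Durch Integration von der Beschleunigung und Verwendung der Anfangsbedingung v(0) = 4, erhalten wir v(t) = 4·exp(2·t). Aus der Gleichung für die Geschwindigkeit v(t) = 4·exp(2·t), setzen wir t = log(4)/2 ein und erhalten v = 16.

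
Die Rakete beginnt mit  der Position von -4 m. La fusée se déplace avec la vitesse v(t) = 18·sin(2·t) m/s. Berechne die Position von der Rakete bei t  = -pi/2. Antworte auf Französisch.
Nous devons trouver la primitive de notre équation de la vitesse v(t) = 18·sin(2·t) 1 fois. L'intégrale de la vitesse est la position. En utilisant x(0) = -4, nous obtenons x(t) = 5 - 9·cos(2·t). De l'équation de la position x(t) = 5 - 9·cos(2·t), nous substituons t = -pi/2 pour obtenir x = 14.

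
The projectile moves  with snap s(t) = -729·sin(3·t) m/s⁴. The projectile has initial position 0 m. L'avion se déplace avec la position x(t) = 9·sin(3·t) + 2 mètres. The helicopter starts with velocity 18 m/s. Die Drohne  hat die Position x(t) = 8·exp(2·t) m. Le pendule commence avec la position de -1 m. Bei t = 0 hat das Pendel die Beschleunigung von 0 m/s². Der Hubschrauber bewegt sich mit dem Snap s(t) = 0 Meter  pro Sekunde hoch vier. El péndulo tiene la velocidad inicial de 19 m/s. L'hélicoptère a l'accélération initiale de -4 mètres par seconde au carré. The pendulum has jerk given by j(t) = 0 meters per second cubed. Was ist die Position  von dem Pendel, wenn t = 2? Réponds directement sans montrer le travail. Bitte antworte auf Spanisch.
En t = 2, x = 37.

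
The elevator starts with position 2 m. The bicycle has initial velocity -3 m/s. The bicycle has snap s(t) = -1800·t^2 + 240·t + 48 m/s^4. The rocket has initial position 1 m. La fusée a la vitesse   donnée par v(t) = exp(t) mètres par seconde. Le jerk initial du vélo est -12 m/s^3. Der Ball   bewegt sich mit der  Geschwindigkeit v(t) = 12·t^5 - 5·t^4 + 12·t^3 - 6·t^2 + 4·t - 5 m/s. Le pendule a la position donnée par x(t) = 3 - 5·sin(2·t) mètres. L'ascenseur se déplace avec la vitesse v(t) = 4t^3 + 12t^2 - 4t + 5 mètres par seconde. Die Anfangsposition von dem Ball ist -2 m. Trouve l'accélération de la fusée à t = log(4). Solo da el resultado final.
a(log(4)) = 4.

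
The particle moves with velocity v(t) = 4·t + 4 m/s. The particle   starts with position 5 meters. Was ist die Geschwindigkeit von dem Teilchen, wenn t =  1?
Mit v(t) = 4·t + 4 und Einsetzen von t = 1, finden wir v = 8.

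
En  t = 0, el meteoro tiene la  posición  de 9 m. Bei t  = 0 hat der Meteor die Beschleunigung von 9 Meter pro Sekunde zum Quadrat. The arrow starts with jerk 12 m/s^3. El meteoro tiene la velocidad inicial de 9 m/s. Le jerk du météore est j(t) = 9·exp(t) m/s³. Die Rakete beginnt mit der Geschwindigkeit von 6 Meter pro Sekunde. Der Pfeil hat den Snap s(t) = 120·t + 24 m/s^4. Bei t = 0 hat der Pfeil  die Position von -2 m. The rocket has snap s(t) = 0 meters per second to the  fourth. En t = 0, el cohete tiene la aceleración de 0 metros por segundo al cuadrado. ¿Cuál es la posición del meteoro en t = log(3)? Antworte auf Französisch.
Nous devons trouver la primitive de notre équation du jerk j(t) = 9·exp(t) 3 fois. En intégrant le jerk et en utilisant la condition initiale a(0) = 9, nous obtenons a(t) = 9·exp(t). L'intégrale de l'accélération est la vitesse. En utilisant v(0) = 9, nous obtenons v(t) = 9·exp(t). La primitive de la vitesse est la position. En utilisant x(0) = 9, nous obtenons x(t) = 9·exp(t). En utilisant x(t) = 9·exp(t) et en substituant t = log(3), nous trouvons x = 27.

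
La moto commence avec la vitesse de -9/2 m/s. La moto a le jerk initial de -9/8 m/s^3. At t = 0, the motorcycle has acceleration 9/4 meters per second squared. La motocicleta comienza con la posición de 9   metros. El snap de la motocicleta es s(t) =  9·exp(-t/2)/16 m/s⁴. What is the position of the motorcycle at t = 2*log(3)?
Starting from snap s(t) = 9·exp(-t/2)/16, we take 4 antiderivatives. Taking ∫s(t)dt and applying j(0) = -9/8, we find j(t) = -9·exp(-t/2)/8. Taking ∫j(t)dt and applying a(0) = 9/4, we find a(t) = 9·exp(-t/2)/4. Taking ∫a(t)dt and applying v(0) = -9/2, we find v(t) = -9·exp(-t/2)/2. Finding the antiderivative of v(t) and using x(0) = 9: x(t) = 9·exp(-t/2). From the given position equation x(t) = 9·exp(-t/2), we substitute t = 2*log(3) to get x = 3.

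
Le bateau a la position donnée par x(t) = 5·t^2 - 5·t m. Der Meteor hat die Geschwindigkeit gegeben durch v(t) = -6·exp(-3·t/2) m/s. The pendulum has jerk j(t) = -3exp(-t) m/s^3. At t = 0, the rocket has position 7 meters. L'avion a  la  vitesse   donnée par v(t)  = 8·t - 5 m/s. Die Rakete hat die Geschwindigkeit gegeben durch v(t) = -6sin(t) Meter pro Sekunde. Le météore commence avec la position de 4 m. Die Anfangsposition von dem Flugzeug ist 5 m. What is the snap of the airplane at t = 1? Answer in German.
Ausgehend von der Geschwindigkeit v(t) = 8·t - 5, nehmen wir 3 Ableitungen. Mit d/dt von v(t) finden wir a(t) = 8. Mit d/dt von a(t) finden wir j(t) = 0. Durch Ableiten von dem Ruck erhalten wir den Snap: s(t) = 0. Mit s(t) = 0 und Einsetzen von t = 1, finden wir s = 0.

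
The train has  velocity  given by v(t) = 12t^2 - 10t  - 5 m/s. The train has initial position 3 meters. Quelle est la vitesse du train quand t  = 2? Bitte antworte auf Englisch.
From the given velocity equation v(t) = 12·t^2 - 10·t - 5, we substitute t = 2 to get v = 23.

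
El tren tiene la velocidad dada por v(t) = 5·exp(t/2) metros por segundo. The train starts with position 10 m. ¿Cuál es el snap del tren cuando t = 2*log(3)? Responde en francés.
Nous devons dériver notre équation de la vitesse v(t) = 5·exp(t/2) 3 fois. En prenant d/dt de v(t), nous trouvons a(t) = 5·exp(t/2)/2. En prenant d/dt de a(t), nous trouvons j(t) = 5·exp(t/2)/4. En prenant d/dt de j(t), nous trouvons s(t) = 5·exp(t/2)/8. Nous avons le snap s(t) = 5·exp(t/2)/8. En substituant t = 2*log(3): s(2*log(3)) = 15/8.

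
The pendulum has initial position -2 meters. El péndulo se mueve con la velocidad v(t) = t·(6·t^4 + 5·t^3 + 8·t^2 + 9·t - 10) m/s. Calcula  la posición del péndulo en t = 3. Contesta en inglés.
We must find the integral of our velocity equation v(t) = t·(6·t^4 + 5·t^3 + 8·t^2 + 9·t - 10) 1 time. The antiderivative of velocity is position. Using x(0) = -2, we get x(t) = t^6 + t^5 + 2·t^4 + 3·t^3 - 5·t^2 - 2. Using x(t) = t^6 + t^5 + 2·t^4 + 3·t^3 - 5·t^2 - 2 and substituting t = 3, we find x = 1168.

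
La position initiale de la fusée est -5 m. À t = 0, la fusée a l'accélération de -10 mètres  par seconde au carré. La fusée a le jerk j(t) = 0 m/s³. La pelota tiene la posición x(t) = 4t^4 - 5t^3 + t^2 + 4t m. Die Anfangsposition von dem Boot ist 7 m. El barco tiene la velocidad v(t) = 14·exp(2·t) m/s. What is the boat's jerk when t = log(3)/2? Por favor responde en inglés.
To solve this, we need to take 2 derivatives of our velocity equation v(t) = 14·exp(2·t). The derivative of velocity gives acceleration: a(t) = 28·exp(2·t). Taking d/dt of a(t), we find j(t) = 56·exp(2·t). From the given jerk equation j(t) = 56·exp(2·t), we substitute t = log(3)/2 to get j = 168.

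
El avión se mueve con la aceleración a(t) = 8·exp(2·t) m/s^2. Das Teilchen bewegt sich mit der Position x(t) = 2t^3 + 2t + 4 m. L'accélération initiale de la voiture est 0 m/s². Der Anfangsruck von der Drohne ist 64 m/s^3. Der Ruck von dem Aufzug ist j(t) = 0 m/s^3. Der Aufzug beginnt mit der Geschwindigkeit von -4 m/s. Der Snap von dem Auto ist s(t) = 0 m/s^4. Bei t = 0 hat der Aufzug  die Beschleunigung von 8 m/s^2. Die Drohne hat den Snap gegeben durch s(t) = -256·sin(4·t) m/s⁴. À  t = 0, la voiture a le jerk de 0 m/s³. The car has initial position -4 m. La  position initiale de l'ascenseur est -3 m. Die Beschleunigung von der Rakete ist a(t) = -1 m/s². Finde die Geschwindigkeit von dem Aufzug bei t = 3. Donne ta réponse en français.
Nous devons intégrer notre équation du jerk j(t) = 0 2 fois. En prenant ∫j(t)dt et en appliquant a(0) = 8, nous trouvons a(t) = 8. L'intégrale de l'accélération, avec v(0) = -4, donne la vitesse: v(t) = 8·t - 4. Nous avons la vitesse v(t) = 8·t - 4. En substituant t = 3: v(3) = 20.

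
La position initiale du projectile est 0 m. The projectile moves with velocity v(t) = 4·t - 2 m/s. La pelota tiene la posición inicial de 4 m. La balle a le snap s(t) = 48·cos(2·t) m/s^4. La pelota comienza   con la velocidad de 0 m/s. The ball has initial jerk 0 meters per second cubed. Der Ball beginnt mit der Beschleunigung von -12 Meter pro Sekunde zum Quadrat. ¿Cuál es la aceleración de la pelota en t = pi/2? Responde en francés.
En partant du snap s(t) = 48·cos(2·t), nous prenons 2 primitives. En prenant ∫s(t)dt et en appliquant j(0) = 0, nous trouvons j(t) = 24·sin(2·t). La primitive du jerk est l'accélération. En utilisant a(0) = -12, nous obtenons a(t) = -12·cos(2·t). En utilisant a(t) = -12·cos(2·t) et en substituant t = pi/2, nous trouvons a = 12.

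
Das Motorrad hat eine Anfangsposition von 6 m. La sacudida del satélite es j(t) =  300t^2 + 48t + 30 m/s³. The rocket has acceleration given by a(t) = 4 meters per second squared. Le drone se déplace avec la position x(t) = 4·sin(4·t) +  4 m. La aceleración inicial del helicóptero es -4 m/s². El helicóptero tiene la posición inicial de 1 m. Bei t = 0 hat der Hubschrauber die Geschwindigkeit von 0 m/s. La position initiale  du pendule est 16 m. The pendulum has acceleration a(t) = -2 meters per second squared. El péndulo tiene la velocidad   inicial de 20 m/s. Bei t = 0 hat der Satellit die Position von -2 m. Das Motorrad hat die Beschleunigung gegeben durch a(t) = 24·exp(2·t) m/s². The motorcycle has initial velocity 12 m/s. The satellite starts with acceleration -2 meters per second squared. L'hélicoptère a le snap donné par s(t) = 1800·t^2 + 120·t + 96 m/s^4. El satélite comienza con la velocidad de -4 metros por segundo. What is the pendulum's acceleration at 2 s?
From the given acceleration equation a(t) = -2, we substitute t = 2 to get a = -2.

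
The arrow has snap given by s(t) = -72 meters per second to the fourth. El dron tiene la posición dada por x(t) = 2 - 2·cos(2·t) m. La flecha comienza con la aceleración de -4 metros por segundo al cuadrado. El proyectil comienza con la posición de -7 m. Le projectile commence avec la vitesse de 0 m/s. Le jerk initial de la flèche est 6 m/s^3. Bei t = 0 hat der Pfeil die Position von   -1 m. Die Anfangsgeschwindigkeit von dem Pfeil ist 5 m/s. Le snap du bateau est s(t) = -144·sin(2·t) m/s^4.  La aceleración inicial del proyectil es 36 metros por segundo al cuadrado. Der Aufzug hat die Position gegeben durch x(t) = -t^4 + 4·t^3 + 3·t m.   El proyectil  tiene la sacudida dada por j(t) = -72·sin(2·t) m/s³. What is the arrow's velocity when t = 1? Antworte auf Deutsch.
Wir müssen unsere Gleichung für den Snap s(t) = -72 3-mal integrieren. Das Integral von dem Snap ist der Ruck. Mit j(0) = 6 erhalten wir j(t) = 6 - 72·t. Mit ∫j(t)dt und Anwendung von a(0) = -4, finden wir a(t) = -36·t^2 + 6·t - 4. Durch Integration von der Beschleunigung und Verwendung der Anfangsbedingung v(0) = 5, erhalten wir v(t) = -12·t^3 + 3·t^2 - 4·t + 5. Mit v(t) = -12·t^3 + 3·t^2 - 4·t + 5 und Einsetzen von t = 1, finden wir v = -8.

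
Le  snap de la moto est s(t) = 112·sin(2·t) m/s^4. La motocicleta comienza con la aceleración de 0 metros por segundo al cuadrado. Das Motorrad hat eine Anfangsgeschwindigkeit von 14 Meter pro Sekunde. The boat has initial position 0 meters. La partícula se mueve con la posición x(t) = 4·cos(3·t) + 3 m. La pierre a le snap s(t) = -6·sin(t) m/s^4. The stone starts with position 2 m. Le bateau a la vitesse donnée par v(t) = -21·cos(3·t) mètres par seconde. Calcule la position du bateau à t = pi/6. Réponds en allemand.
Ausgehend von der Geschwindigkeit v(t) = -21·cos(3·t), nehmen wir 1 Stammfunktion. Durch Integration von der Geschwindigkeit und Verwendung der Anfangsbedingung x(0) = 0, erhalten wir x(t) = -7·sin(3·t). Wir haben die Position x(t) = -7·sin(3·t). Durch Einsetzen von t = pi/6: x(pi/6) = -7.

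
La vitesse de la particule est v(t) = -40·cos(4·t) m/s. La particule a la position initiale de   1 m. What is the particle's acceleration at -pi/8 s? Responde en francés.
Pour résoudre ceci, nous devons prendre 1 dérivée de notre équation de la vitesse v(t) = -40·cos(4·t). En dérivant la vitesse, nous obtenons l'accélération: a(t) = 160·sin(4·t). De l'équation de l'accélération a(t) = 160·sin(4·t), nous substituons t = -pi/8 pour obtenir a = -160.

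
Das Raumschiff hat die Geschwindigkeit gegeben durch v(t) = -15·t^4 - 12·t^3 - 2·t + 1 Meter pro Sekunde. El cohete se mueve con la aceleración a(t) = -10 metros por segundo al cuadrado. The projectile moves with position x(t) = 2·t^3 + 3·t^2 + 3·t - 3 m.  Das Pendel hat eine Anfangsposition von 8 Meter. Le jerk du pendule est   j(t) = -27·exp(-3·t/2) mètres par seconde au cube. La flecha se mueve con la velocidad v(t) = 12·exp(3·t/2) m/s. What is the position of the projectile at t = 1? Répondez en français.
En utilisant x(t) = 2·t^3 + 3·t^2 + 3·t - 3 et en substituant t = 1, nous trouvons x = 5.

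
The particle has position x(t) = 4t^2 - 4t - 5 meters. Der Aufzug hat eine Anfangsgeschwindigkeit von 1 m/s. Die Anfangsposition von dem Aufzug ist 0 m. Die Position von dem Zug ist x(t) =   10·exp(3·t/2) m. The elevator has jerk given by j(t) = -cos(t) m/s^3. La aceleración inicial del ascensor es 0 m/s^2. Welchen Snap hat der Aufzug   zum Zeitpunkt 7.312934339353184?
Wir müssen unsere Gleichung für den Ruck j(t) = -cos(t) 1-mal ableiten. Mit d/dt von j(t) finden wir s(t) = sin(t). Aus der Gleichung für den Snap s(t) = sin(t), setzen wir t = 7.312934339353184 ein und erhalten s = 0.857169759225023.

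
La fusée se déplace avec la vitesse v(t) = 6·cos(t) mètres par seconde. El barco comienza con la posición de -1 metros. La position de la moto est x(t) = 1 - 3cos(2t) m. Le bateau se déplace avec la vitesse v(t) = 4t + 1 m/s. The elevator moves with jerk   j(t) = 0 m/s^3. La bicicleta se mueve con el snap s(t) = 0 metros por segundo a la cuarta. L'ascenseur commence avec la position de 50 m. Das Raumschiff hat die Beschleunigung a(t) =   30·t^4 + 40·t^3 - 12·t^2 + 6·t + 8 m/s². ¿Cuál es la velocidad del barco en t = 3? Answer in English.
Using v(t) = 4·t + 1 and substituting t = 3, we find v = 13.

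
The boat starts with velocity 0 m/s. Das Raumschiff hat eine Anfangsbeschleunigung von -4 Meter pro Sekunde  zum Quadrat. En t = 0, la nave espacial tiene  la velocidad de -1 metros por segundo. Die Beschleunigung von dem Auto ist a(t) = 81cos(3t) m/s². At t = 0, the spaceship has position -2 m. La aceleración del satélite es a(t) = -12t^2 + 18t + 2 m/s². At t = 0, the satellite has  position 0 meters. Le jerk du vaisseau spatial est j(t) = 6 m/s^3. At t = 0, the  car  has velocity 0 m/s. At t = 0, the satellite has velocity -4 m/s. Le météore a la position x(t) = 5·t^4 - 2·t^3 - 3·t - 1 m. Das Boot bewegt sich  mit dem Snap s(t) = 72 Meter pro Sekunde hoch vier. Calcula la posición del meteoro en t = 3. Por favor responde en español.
Tenemos la posición x(t) = 5·t^4 - 2·t^3 - 3·t - 1. Sustituyendo t = 3: x(3) = 341.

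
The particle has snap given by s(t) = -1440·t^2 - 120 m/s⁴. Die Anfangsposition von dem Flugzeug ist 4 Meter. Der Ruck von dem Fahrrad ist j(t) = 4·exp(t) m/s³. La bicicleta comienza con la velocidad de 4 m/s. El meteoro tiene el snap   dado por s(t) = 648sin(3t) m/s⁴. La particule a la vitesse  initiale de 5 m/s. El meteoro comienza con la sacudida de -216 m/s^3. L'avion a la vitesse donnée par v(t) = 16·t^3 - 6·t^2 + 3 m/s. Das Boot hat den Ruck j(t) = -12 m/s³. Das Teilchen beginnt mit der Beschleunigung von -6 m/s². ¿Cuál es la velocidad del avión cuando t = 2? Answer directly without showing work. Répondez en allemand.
v(2) = 107.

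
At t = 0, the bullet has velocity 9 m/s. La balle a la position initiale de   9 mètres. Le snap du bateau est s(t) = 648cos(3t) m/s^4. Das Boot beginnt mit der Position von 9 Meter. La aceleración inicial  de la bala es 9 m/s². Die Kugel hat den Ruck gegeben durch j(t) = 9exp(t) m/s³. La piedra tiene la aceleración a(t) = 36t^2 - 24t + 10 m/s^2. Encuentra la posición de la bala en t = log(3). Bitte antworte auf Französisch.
Pour résoudre ceci, nous devons prendre 3 primitives de notre équation du jerk j(t) = 9·exp(t). En prenant ∫j(t)dt et en appliquant a(0) = 9, nous trouvons a(t) = 9·exp(t). L'intégrale de l'accélération est la vitesse. En utilisant v(0) = 9, nous obtenons v(t) = 9·exp(t). La primitive de la vitesse, avec x(0) = 9, donne la position: x(t) = 9·exp(t). En utilisant x(t) = 9·exp(t) et en substituant t = log(3), nous trouvons x = 27.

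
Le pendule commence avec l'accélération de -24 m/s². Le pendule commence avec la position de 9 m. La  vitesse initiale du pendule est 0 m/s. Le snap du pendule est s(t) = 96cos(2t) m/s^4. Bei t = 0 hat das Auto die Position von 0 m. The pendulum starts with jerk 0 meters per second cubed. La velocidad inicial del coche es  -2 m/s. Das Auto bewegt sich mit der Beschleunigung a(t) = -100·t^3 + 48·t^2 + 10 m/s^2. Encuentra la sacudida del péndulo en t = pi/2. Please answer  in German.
Um dies zu lösen, müssen wir 1 Stammfunktion unserer Gleichung für den Snap s(t) = 96·cos(2·t) finden. Das Integral von dem Snap, mit j(0) = 0, ergibt den Ruck: j(t) = 48·sin(2·t). Aus der Gleichung für den Ruck j(t) = 48·sin(2·t), setzen wir t = pi/2 ein und erhalten j = 0.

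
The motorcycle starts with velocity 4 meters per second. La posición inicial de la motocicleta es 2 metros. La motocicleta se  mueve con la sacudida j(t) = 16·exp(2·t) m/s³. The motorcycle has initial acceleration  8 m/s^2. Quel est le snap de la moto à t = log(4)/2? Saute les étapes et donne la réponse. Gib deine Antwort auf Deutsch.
Der Snap bei t = log(4)/2 ist s = 128.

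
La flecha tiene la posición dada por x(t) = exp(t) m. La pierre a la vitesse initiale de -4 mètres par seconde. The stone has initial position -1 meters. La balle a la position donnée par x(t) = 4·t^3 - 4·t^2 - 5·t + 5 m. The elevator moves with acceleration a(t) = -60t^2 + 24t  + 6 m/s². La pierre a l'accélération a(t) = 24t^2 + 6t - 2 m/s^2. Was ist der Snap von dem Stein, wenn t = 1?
Wir müssen unsere Gleichung für die Beschleunigung a(t) = 24·t^2 + 6·t - 2 2-mal ableiten. Durch Ableiten von der Beschleunigung erhalten wir den Ruck: j(t) = 48·t + 6. Mit d/dt von j(t) finden wir s(t) = 48. Wir haben den Snap s(t) = 48. Durch Einsetzen von t = 1: s(1) = 48.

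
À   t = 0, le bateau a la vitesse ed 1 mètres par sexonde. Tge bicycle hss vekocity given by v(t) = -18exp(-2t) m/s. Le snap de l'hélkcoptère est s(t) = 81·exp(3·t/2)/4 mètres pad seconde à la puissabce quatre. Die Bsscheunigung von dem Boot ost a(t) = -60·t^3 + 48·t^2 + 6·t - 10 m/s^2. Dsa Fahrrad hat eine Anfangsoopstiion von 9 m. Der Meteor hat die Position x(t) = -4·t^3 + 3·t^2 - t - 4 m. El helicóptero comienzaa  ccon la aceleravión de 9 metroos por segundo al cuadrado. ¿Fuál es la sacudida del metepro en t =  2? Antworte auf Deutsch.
Um dies zu lösen, müssen wir 3 Ableitungen unserer Gleichung für die Position x(t) = -4·t^3 + 3·t^2 - t - 4 nehmen. Durch Ableiten von der Position erhalten wir die Geschwindigkeit: v(t) = -12·t^2 + 6·t - 1. Die Ableitung von der Geschwindigkeit ergibt die Beschleunigung: a(t) = 6 - 24·t. Durch Ableiten von der Beschleunigung erhalten wir den Ruck: j(t) = -24. Mit j(t) = -24 und Einsetzen von t = 2, finden wir j = -24.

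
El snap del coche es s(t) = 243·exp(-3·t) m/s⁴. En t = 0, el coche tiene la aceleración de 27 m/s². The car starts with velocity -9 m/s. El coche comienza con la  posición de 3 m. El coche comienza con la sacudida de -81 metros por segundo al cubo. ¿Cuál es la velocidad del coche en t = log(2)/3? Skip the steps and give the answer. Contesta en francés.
À t = log(2)/3, v = -9/2.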